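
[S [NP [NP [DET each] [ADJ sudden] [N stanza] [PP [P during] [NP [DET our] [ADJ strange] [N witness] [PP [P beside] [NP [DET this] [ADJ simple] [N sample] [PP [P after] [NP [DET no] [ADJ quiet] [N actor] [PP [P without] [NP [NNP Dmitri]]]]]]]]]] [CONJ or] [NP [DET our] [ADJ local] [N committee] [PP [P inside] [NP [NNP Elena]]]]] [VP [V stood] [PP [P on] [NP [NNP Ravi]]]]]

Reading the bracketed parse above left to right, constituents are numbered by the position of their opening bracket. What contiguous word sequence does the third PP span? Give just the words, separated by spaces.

after no quiet actor without Dmitri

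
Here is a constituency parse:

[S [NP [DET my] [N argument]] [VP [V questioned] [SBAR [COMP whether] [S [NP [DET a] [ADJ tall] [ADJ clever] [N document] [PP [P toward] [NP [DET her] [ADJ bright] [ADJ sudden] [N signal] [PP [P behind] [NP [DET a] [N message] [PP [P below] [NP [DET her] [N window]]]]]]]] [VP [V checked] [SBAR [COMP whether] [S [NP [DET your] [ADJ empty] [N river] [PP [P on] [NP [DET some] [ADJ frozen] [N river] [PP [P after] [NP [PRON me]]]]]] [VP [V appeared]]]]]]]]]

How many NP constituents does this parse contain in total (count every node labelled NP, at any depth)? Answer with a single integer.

8

Listing each NP by its span: [NP my argument]; [NP a tall clever document toward her bright sudden signal behind a message below her window]; [NP her bright sudden signal behind a message below her window]; [NP a message below her window]; [NP her window]; [NP your empty river on some frozen river after me] … — that makes 8.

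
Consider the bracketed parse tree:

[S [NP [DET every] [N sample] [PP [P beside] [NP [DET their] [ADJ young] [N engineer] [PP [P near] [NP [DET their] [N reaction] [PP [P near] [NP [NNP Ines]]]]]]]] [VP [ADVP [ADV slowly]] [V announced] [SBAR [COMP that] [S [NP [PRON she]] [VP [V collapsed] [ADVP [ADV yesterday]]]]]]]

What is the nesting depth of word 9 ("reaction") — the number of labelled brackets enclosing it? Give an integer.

Counting open brackets not yet closed at "reaction": [S [NP [PP [NP [PP [NP [N = 7.

7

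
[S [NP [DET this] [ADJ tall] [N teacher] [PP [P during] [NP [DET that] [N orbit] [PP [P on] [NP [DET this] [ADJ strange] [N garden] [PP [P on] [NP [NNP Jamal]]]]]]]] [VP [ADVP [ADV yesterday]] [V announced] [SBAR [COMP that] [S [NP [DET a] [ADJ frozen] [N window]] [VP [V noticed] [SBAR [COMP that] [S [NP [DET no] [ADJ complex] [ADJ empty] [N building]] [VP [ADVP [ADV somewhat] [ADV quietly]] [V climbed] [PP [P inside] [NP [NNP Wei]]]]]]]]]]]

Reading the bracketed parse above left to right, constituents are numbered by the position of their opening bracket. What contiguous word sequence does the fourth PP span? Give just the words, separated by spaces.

inside Wei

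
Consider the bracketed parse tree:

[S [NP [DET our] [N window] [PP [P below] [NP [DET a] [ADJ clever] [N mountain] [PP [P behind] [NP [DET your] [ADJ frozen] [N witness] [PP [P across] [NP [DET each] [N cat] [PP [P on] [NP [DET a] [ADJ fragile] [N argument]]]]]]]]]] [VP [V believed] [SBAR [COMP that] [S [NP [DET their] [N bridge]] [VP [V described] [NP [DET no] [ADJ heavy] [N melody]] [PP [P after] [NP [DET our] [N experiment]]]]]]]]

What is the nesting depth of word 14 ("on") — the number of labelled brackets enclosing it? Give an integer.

10

The word sits inside P, which is inside PP, inside NP, inside PP, inside NP, inside PP, inside NP, inside PP, inside NP, inside S — 10 brackets in all.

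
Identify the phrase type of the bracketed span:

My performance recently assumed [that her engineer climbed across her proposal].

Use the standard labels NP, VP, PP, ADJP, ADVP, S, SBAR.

SBAR

The bracketed span "that her engineer climbed across her proposal" is headed by "that", making it a subordinate clause (SBAR).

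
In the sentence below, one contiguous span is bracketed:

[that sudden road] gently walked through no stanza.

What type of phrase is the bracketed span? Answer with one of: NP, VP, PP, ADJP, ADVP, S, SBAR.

NP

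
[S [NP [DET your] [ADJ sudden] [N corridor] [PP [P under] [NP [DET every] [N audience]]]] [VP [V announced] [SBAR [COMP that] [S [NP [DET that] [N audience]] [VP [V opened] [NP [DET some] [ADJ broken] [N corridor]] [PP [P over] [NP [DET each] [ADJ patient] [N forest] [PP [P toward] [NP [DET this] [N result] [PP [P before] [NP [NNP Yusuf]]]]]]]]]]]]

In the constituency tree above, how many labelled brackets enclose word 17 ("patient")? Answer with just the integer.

8

The word sits inside ADJ, which is inside NP, inside PP, inside VP, inside S, inside SBAR, inside VP, inside S — 8 brackets in all.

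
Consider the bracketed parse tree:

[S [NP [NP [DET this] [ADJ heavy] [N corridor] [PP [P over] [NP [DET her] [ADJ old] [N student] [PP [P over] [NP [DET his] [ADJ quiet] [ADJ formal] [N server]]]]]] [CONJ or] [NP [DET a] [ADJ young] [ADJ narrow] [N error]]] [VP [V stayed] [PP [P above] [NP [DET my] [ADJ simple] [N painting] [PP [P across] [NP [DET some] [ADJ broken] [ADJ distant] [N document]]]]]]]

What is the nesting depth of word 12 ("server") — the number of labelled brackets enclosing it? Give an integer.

8

Counting open brackets not yet closed at "server": [S [NP [NP [PP [NP [PP [NP [N = 8.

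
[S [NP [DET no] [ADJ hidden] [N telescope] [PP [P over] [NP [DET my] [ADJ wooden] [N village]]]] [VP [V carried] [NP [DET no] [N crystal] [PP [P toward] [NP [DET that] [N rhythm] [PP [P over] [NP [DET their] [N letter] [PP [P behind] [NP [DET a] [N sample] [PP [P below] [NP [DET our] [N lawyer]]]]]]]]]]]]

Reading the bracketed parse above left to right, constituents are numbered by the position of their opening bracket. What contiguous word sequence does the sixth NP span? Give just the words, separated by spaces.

The NP opening brackets appear, in order, over: "no hidden telescope over my wooden village"; "my wooden village"; "no crystal toward that rhythm over their letter behind a sample below our lawyer"; "that rhythm over their letter behind a sample below our lawyer"; "their letter behind a sample below our lawyer"; "a sample below our lawyer"; "our lawyer". The sixth one spans "a sample below our lawyer".

a sample below our lawyer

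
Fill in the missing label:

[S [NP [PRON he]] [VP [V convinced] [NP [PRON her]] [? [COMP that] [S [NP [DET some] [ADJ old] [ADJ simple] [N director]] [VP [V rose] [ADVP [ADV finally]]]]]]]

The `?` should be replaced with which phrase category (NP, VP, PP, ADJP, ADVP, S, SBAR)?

SBAR

A constituent whose immediate children are COMP 'that', S is a subordinate clause: SBAR.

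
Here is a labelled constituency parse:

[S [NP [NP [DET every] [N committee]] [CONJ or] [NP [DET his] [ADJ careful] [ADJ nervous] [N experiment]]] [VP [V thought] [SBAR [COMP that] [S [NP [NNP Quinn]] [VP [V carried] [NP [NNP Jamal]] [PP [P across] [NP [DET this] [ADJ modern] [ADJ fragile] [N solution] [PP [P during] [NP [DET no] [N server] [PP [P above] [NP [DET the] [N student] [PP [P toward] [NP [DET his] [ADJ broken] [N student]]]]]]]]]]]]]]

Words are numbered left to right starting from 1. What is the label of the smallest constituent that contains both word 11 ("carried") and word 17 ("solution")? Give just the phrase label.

VP

The smallest bracket enclosing both words is [VP carried Jamal across this modern fragile solution during no server above the student toward his broken student], so the label is VP.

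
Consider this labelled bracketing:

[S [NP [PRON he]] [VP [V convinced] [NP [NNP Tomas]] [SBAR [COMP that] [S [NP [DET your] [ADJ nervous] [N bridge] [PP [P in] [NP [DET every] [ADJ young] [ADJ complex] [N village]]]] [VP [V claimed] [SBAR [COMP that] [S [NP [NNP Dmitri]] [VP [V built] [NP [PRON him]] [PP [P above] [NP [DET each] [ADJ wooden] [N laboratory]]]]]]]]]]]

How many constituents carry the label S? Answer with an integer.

3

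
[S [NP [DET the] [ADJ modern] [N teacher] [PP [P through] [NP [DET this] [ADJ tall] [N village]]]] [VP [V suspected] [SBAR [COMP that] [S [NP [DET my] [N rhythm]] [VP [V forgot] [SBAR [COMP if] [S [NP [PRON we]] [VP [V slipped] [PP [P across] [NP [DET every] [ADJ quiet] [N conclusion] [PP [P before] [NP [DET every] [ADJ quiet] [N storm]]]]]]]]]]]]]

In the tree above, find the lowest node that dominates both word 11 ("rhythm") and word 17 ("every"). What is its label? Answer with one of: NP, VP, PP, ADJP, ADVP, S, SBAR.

S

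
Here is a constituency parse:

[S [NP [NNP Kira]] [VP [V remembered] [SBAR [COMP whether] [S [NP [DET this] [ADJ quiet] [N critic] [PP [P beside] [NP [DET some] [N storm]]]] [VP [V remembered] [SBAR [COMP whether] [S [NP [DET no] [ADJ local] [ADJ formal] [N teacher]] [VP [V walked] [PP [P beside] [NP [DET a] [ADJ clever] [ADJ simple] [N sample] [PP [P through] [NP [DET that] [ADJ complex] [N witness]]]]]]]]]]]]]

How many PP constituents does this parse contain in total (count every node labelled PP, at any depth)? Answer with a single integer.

Scanning left to right, an opening `[PP` appears at word positions 7, 17, 22 — 3 in total.

3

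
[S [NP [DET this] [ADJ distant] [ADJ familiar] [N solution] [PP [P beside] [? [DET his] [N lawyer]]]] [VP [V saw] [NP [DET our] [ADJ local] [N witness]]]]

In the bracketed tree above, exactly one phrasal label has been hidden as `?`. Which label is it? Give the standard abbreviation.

A constituent whose immediate children are DET 'his', N 'lawyer' is a noun phrase: NP.

NP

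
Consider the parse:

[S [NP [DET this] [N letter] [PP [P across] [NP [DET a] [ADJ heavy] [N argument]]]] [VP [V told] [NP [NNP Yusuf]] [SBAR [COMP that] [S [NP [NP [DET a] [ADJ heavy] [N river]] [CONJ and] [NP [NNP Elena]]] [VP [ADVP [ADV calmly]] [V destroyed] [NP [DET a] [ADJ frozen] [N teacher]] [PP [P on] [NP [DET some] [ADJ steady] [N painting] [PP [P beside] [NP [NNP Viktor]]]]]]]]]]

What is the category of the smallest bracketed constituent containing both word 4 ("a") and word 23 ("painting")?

Both words fall inside [S this letter across a heavy argument told Yusuf that a heavy river and Elena calmly destroyed a frozen teacher on some steady painting beside Viktor] (words 1–25), and no smaller constituent contains them both. Label: S.

S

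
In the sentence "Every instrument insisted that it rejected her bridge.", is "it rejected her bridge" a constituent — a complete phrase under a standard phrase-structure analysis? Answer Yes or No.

Yes

These words form the whole clause headed by "rejected", so yes — one constituent.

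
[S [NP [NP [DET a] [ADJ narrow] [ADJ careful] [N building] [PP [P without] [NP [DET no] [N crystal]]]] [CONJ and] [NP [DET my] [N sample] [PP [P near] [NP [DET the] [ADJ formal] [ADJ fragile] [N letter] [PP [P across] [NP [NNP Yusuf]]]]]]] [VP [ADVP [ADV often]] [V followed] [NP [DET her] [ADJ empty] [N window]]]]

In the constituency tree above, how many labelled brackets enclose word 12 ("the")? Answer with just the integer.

6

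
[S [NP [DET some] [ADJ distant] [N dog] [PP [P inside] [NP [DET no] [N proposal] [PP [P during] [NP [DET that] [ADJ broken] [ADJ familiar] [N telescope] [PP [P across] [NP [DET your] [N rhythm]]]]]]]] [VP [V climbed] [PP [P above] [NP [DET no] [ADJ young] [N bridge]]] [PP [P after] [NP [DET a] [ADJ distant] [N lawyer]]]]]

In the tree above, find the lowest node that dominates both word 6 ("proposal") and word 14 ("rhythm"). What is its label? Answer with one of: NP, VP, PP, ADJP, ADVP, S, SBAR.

NP

Word 6 lies under S → NP → PP → NP → N; word 14 lies under S → NP → PP → NP → PP → NP → PP → NP → N. The lowest shared node is the NP.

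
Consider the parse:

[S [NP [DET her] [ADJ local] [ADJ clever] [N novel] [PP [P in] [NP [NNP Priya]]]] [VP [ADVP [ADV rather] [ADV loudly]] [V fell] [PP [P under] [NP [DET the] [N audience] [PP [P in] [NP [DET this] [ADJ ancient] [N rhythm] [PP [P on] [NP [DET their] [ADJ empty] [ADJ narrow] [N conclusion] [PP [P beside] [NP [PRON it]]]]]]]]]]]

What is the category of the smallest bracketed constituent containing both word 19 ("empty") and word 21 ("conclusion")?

NP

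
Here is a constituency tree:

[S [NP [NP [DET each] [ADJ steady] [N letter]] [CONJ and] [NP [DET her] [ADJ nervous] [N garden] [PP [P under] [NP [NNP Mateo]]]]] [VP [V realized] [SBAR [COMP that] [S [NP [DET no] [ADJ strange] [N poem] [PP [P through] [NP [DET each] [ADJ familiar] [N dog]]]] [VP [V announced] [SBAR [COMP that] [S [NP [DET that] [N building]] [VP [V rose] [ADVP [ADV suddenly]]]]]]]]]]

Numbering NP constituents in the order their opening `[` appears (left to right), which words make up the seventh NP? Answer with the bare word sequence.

In left-to-right order the NP constituents are "each steady letter and her nervous garden under Mateo"; "each steady letter"; "her nervous garden under Mateo"; "Mateo"; "no strange poem through each familiar dog"; "each familiar dog"; "that building". Number 7 is "that building".

that building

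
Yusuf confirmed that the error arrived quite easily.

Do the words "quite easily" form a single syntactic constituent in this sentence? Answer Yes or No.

The sequence corresponds to a single ADVP node — the adverb phrase "quite easily".

Yes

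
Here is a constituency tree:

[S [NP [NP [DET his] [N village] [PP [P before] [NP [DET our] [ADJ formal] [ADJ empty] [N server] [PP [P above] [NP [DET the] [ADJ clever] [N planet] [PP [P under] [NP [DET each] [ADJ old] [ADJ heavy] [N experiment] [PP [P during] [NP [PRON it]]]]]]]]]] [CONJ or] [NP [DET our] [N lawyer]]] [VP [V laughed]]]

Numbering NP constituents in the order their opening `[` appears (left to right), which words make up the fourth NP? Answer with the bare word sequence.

the clever planet under each old heavy experiment during it

The NP opening brackets appear, in order, over: "his village before our formal empty server above the clever planet under each old heavy experiment during it or our lawyer"; "his village before our formal empty server above the clever planet under each old heavy experiment during it"; "our formal empty server above the clever planet under each old heavy experiment during it"; "the clever planet under each old heavy experiment during it"; "each old heavy experiment during it"; "it"; "our lawyer". The fourth one spans "the clever planet under each old heavy experiment during it".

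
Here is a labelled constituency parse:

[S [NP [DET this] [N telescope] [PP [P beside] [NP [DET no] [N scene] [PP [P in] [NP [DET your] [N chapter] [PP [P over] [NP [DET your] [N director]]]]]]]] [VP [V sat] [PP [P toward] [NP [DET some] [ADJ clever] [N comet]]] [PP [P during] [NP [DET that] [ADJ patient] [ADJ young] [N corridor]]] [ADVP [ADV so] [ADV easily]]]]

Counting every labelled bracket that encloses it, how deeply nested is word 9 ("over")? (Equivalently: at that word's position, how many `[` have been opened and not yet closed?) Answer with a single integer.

The word sits inside P, which is inside PP, inside NP, inside PP, inside NP, inside PP, inside NP, inside S — 8 brackets in all.

8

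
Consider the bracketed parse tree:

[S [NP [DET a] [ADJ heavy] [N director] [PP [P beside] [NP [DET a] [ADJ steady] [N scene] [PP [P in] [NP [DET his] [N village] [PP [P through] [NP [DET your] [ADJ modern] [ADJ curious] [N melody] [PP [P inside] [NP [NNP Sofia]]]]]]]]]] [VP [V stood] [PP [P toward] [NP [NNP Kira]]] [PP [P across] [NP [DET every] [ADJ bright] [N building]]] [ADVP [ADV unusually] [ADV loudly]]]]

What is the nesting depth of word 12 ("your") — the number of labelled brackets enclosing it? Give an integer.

9

Path from the root down to the word: S → NP → PP → NP → PP → NP → PP → NP → DET. That is 9 enclosing brackets.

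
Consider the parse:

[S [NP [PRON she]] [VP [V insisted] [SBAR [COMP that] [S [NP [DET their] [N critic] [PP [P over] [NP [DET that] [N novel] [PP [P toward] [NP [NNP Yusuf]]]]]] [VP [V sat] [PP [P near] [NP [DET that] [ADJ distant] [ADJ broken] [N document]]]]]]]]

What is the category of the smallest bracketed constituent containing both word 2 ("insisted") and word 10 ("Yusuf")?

VP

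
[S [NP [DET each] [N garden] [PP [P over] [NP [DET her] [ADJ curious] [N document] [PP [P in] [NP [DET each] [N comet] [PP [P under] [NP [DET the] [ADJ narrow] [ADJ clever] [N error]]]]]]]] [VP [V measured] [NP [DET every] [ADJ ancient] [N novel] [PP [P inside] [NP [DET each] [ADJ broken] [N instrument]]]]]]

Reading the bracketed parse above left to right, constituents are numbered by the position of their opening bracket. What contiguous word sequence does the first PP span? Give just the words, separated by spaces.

Opening `[PP` markers occur at word positions 3, 7, 10, 19; the first of these opens the constituent [PP over her curious document in each comet under the narrow clever error].

over her curious document in each comet under the narrow clever error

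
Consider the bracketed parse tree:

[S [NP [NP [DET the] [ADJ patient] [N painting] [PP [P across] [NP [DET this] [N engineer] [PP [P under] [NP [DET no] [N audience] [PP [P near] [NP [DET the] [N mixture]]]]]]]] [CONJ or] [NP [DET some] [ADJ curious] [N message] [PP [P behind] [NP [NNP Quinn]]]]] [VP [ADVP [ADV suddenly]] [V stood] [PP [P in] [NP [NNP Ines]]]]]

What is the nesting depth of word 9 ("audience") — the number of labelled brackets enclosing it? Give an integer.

8

The word sits inside N, which is inside NP, inside PP, inside NP, inside PP, inside NP, inside NP, inside S — 8 brackets in all.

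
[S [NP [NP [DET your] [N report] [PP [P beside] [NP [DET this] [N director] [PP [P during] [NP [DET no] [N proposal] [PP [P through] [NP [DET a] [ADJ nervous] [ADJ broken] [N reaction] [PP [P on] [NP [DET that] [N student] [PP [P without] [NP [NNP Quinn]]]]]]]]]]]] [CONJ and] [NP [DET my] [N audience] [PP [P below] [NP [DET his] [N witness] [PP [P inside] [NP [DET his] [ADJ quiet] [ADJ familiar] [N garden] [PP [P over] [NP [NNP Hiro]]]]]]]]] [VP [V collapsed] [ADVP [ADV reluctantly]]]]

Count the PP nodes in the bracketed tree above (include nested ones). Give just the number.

8

Listing each PP by its span: [PP beside this director during no proposal through a nervous broken reaction on that student without Quinn]; [PP during no proposal through a nervous broken reaction on that student without Quinn]; [PP through a nervous broken reaction on that student without Quinn]; [PP on that student without Quinn]; [PP without Quinn]; [PP below his witness inside his quiet familiar garden over Hiro] … — that makes 8.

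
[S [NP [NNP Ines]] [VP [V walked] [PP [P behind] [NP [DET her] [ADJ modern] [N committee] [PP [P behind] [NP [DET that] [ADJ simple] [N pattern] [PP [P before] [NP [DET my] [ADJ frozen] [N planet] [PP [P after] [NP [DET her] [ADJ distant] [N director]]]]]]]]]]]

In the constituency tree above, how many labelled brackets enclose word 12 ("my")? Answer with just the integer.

The word sits inside DET, which is inside NP, inside PP, inside NP, inside PP, inside NP, inside PP, inside VP, inside S — 9 brackets in all.

9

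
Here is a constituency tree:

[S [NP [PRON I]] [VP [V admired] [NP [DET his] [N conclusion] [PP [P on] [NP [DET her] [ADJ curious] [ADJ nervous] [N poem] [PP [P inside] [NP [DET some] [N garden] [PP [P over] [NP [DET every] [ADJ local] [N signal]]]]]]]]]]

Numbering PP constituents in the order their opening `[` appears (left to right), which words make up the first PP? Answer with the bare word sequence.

on her curious nervous poem inside some garden over every local signal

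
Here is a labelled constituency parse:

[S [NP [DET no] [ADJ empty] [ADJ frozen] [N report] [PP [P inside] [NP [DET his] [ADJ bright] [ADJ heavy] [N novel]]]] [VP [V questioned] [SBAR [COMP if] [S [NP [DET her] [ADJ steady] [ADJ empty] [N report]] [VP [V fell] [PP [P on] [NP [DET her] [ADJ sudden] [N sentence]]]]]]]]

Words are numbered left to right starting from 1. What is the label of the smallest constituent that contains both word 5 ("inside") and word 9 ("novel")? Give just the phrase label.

The smallest bracket enclosing both words is [PP inside his bright heavy novel], so the label is PP.

PP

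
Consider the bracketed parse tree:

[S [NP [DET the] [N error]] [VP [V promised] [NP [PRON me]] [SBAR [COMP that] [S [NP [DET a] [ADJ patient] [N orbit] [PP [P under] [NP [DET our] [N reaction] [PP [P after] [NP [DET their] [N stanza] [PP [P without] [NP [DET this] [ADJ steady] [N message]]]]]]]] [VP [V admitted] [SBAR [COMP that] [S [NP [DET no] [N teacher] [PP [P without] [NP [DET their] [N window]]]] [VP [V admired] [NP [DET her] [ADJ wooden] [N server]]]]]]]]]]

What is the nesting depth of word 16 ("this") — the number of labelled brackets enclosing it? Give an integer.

12

Path from the root down to the word: S → VP → SBAR → S → NP → PP → NP → PP → NP → PP → NP → DET. That is 12 enclosing brackets.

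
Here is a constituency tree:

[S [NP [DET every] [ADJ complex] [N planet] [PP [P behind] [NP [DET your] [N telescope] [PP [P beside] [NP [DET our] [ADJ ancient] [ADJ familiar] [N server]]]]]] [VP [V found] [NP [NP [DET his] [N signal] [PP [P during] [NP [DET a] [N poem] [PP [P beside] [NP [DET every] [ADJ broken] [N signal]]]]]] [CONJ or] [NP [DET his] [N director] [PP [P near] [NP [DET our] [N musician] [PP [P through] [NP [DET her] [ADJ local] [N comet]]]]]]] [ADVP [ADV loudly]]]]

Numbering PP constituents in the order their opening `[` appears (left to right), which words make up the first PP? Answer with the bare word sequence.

Opening `[PP` markers occur at word positions 4, 7, 15, 18, 25, 28; the first of these opens the constituent [PP behind your telescope beside our ancient familiar server].

behind your telescope beside our ancient familiar server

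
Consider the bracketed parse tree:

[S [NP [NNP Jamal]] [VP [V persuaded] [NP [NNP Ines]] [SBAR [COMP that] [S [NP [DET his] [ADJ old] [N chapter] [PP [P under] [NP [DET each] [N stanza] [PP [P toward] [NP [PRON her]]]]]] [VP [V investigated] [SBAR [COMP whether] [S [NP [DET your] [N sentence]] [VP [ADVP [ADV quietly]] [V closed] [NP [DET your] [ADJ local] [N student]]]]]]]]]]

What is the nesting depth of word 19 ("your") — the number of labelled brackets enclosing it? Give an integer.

The word sits inside DET, which is inside NP, inside VP, inside S, inside SBAR, inside VP, inside S, inside SBAR, inside VP, inside S — 10 brackets in all.

10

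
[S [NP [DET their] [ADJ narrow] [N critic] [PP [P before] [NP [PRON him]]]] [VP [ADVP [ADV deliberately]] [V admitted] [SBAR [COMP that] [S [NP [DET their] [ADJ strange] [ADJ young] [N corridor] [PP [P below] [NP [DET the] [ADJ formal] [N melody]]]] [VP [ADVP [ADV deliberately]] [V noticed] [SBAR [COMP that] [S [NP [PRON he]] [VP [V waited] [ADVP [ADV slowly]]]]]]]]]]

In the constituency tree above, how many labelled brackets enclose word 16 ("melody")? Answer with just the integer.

8

Counting open brackets not yet closed at "melody": [S [VP [SBAR [S [NP [PP [NP [N = 8.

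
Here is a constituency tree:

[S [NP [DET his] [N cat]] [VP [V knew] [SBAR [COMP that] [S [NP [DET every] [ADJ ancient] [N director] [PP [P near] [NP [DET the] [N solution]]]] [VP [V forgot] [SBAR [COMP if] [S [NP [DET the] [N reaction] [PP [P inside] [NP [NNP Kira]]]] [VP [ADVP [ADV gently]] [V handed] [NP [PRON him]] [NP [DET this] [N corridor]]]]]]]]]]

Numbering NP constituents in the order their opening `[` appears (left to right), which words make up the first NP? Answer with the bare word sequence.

his cat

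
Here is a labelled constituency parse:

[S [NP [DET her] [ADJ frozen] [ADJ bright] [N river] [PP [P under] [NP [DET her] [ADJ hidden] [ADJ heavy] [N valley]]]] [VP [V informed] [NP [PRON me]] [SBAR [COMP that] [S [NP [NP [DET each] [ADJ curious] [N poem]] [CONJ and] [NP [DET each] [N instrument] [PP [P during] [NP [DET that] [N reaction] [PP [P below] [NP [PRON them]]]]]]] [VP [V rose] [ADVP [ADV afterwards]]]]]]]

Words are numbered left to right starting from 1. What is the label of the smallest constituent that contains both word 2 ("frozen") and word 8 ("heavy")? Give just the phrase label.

NP

Word 2 lies under S → NP → ADJ; word 8 lies under S → NP → PP → NP → ADJ. The lowest shared node is the NP.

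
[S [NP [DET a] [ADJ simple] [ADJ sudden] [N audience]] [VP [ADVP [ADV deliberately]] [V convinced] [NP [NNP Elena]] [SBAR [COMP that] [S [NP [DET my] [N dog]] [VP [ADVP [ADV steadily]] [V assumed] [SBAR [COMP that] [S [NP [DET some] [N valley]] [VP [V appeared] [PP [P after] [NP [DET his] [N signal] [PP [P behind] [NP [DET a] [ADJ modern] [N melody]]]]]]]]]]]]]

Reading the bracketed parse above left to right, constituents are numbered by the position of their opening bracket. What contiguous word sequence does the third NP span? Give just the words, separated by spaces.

my dog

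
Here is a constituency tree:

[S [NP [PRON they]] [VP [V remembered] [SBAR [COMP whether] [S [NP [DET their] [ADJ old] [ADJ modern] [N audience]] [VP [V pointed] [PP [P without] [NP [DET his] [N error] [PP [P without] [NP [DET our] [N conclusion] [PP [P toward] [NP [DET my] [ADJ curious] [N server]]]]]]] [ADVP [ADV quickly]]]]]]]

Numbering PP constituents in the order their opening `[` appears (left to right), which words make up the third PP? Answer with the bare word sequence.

toward my curious server

The PP opening brackets appear, in order, over: "without his error without our conclusion toward my curious server"; "without our conclusion toward my curious server"; "toward my curious server". The third one spans "toward my curious server".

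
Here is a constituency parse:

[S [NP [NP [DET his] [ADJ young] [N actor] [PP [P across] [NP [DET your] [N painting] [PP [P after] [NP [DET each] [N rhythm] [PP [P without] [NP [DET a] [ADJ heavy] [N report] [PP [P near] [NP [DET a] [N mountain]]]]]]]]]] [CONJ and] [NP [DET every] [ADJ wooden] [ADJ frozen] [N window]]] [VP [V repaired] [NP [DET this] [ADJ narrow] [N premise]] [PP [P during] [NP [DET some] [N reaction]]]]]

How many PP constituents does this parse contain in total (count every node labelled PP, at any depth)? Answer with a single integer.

5

Listing each PP by its span: [PP across your painting after each rhythm without a heavy report near a mountain]; [PP after each rhythm without a heavy report near a mountain]; [PP without a heavy report near a mountain]; [PP near a mountain]; [PP during some reaction] — that makes 5.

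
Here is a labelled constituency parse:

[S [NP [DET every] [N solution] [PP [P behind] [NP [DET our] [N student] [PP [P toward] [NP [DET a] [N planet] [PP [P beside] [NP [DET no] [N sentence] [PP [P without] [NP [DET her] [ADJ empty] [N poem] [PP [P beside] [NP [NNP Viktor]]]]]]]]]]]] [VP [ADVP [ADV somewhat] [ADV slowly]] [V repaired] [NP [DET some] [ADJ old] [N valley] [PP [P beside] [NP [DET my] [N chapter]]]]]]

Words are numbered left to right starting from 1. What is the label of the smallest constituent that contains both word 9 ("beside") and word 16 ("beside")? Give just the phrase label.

The smallest bracket enclosing both words is [PP beside no sentence without her empty poem beside Viktor], so the label is PP.

PP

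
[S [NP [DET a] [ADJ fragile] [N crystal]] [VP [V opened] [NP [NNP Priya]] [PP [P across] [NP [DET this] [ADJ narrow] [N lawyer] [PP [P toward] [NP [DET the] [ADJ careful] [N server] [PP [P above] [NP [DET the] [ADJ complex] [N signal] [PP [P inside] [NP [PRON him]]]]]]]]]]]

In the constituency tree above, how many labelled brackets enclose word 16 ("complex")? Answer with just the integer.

9

Path from the root down to the word: S → VP → PP → NP → PP → NP → PP → NP → ADJ. That is 9 enclosing brackets.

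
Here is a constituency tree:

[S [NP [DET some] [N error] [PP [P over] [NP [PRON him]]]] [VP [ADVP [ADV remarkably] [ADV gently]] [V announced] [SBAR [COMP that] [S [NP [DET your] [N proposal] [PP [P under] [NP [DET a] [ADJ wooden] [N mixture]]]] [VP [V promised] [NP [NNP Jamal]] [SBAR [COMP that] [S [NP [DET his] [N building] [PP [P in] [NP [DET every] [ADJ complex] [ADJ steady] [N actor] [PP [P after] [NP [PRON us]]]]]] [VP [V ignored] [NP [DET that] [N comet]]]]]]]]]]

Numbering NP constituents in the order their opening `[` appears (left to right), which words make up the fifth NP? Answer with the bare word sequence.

Jamal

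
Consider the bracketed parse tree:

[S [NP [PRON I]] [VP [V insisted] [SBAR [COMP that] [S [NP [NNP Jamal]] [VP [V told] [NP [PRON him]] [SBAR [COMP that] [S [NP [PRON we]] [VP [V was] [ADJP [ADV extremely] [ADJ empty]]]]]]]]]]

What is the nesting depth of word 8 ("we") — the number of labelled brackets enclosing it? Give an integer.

Counting open brackets not yet closed at "we": [S [VP [SBAR [S [VP [SBAR [S [NP [PRON = 9.

9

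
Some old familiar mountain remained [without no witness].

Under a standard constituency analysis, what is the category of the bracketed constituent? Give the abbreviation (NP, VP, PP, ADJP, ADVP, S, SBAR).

PP

The span is built around the preposition "without" — a prepositional phrase (PP).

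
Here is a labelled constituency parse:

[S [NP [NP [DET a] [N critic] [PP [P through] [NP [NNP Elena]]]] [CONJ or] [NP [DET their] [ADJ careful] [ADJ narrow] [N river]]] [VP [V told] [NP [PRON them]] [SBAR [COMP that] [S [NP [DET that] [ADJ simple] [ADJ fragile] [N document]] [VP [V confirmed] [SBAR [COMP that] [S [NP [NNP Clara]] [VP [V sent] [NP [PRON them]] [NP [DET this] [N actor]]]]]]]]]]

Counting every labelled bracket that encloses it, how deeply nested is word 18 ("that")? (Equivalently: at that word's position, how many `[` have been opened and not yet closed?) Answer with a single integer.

7

Path from the root down to the word: S → VP → SBAR → S → VP → SBAR → COMP. That is 7 enclosing brackets.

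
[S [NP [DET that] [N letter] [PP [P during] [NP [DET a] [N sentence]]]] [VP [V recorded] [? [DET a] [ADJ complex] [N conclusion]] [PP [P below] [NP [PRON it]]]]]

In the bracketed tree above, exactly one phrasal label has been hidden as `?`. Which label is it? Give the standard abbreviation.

NP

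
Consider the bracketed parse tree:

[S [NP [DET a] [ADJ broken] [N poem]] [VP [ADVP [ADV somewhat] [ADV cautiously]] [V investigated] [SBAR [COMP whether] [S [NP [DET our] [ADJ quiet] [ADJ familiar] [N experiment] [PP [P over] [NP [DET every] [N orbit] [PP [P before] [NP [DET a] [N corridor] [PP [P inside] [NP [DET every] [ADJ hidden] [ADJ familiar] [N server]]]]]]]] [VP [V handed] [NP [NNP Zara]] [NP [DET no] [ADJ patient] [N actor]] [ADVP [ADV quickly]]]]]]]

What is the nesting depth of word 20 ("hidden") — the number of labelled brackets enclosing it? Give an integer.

12

Counting open brackets not yet closed at "hidden": [S [VP [SBAR [S [NP [PP [NP [PP [NP [PP [NP [ADJ = 12.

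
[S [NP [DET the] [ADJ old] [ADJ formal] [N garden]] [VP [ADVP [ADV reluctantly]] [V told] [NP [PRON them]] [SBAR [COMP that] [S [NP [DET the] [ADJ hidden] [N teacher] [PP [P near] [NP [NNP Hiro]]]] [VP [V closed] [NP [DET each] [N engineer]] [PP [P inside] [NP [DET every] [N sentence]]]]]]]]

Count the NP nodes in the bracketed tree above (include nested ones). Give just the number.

The NP constituents are: [NP the old formal garden]; [NP them]; [NP the hidden teacher near Hiro]; [NP Hiro]; [NP each engineer]; [NP every sentence]. Total: 6.

6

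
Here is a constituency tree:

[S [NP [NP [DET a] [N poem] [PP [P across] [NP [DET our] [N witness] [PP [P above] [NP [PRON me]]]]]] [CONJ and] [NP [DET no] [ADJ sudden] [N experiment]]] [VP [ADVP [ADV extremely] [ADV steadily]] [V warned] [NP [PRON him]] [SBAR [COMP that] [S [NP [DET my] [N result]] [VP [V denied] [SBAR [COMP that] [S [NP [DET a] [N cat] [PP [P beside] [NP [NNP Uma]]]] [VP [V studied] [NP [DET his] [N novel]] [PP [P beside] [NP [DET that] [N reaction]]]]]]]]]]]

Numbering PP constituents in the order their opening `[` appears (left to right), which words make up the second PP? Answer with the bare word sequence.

above me

Opening `[PP` markers occur at word positions 3, 6, 23, 28; the second of these opens the constituent [PP above me].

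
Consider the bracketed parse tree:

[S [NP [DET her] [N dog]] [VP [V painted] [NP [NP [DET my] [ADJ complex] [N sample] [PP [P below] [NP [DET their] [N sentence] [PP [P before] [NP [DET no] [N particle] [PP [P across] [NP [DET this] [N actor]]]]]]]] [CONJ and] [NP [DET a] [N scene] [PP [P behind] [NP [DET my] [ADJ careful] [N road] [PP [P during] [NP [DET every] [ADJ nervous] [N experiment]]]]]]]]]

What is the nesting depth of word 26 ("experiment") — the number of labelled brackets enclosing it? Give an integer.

9

Path from the root down to the word: S → VP → NP → NP → PP → NP → PP → NP → N. That is 9 enclosing brackets.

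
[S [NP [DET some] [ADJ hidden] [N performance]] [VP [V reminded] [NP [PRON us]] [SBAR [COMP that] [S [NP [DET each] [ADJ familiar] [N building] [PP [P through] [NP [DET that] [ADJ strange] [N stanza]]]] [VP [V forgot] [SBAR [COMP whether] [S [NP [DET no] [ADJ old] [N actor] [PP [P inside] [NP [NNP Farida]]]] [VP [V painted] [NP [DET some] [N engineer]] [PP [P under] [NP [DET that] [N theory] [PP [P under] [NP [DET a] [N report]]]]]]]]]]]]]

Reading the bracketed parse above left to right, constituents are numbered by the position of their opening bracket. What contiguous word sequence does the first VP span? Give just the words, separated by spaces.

reminded us that each familiar building through that strange stanza forgot whether no old actor inside Farida painted some engineer under that theory under a report

The VP opening brackets appear, in order, over: "reminded us that each familiar building through that strange stanza forgot whether no old actor inside Farida painted some engineer under that theory under a report"; "forgot whether no old actor inside Farida painted some engineer under that theory under a report"; "painted some engineer under that theory under a report". The first one spans "reminded us that each familiar building through that strange stanza forgot whether no old actor inside Farida painted some engineer under that theory under a report".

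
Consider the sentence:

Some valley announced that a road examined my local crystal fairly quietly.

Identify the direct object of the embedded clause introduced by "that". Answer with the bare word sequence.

"examined" heads the VP of the embedded clause introduced by "that", and "my local crystal" is its direct object.

my local crystal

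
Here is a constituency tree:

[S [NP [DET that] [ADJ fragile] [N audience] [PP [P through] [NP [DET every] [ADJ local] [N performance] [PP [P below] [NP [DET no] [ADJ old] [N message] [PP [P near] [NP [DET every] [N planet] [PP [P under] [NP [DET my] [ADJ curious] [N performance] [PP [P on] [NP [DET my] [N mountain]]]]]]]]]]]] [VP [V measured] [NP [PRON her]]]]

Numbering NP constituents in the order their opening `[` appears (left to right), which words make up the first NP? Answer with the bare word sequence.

The NP opening brackets appear, in order, over: "that fragile audience through every local performance below no old message near every planet under my curious performance on my mountain"; "every local performance below no old message near every planet under my curious performance on my mountain"; "no old message near every planet under my curious performance on my mountain"; "every planet under my curious performance on my mountain"; "my curious performance on my mountain"; "my mountain"; "her". The first one spans "that fragile audience through every local performance below no old message near every planet under my curious performance on my mountain".

that fragile audience through every local performance below no old message near every planet under my curious performance on my mountain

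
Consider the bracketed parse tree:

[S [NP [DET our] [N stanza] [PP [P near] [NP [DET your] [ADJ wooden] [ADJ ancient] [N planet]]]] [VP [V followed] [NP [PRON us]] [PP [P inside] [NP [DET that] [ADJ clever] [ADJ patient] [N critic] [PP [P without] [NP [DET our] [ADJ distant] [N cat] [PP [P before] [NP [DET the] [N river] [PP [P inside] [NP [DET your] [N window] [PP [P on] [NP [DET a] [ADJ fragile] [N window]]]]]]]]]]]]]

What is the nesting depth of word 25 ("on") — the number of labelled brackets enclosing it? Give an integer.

12

The word sits inside P, which is inside PP, inside NP, inside PP, inside NP, inside PP, inside NP, inside PP, inside NP, inside PP, inside VP, inside S — 12 brackets in all.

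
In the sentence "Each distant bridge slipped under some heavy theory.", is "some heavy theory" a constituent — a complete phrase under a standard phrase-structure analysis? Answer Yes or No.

Yes

"some heavy theory" is exactly the noun phrase [NP some heavy theory], a complete constituent.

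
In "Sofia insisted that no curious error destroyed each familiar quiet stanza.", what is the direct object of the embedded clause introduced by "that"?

each familiar quiet stanza

Within the embedded clause introduced by "that", the direct object of "destroyed" is "each familiar quiet stanza".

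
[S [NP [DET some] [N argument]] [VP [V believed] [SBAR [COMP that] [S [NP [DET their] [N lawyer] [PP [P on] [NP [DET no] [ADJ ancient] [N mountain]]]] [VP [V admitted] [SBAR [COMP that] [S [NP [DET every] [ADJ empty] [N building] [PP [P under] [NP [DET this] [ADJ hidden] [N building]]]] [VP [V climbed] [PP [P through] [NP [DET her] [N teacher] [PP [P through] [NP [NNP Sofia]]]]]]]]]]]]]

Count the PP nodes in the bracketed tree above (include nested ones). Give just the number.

4

Listing each PP by its span: [PP on no ancient mountain]; [PP under this hidden building]; [PP through her teacher through Sofia]; [PP through Sofia] — that makes 4.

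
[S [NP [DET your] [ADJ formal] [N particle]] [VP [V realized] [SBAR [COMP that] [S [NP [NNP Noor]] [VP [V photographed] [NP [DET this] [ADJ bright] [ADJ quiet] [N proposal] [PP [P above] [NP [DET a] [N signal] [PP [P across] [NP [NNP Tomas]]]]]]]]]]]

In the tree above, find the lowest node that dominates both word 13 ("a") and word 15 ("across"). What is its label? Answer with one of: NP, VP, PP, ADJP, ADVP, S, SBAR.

NP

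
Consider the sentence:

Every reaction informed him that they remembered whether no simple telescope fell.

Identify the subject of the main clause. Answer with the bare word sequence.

"every reaction" is the NP that combines with the VP headed by "informed" to form the main clause — the subject.

every reaction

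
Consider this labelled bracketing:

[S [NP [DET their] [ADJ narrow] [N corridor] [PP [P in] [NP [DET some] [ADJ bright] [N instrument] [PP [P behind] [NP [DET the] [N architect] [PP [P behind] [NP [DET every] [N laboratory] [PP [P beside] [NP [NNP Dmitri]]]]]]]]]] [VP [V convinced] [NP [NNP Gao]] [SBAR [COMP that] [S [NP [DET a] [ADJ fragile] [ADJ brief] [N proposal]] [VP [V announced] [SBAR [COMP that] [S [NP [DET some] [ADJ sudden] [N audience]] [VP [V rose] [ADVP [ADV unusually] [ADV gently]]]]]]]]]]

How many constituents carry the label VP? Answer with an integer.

The VP constituents are: [VP convinced Gao that a fragile brief proposal announced that some sudden audience rose unusually gently]; [VP announced that some sudden audience rose unusually gently]; [VP rose unusually gently]. Total: 3.

3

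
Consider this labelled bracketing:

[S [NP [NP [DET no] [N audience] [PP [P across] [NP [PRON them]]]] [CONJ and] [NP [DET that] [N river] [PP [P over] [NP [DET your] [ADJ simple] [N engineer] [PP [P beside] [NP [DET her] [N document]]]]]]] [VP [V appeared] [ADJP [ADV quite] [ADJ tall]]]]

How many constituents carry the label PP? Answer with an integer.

The PP constituents are: [PP across them]; [PP over your simple engineer beside her document]; [PP beside her document]. Total: 3.

3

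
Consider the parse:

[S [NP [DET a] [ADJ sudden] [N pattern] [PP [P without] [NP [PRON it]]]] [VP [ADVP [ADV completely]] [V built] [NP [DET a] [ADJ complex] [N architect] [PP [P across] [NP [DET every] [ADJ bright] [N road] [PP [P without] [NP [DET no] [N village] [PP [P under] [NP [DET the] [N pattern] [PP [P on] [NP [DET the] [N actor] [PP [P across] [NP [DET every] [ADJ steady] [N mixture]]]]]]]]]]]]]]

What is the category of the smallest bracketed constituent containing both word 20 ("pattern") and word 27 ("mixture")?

NP

The smallest bracket enclosing both words is [NP the pattern on the actor across every steady mixture], so the label is NP.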